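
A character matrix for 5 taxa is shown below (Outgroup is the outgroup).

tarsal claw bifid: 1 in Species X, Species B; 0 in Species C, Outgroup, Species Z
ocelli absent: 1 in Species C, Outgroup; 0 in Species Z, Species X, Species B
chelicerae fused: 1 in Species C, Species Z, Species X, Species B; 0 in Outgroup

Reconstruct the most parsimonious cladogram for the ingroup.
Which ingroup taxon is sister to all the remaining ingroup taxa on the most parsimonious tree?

Character polarity is set by the outgroup: the derived state is whichever differs from the outgroup's state, so for ocelli absent the derived state is '0', and for the remaining characters it is '1'.
tarsal claw bifid: derived state '1' in Species B and Species X only — synapomorphy for {Species B, Species X}.
ocelli absent (derived state '0') is shared by Species B, Species X, and Species Z — a synapomorphy uniting that clade.
chelicerae fused (derived state '1') is shared by all ingroup taxa — unites the whole ingroup.
Most parsimonious ingroup topology: (((Species B,Species X),Species Z),Species C).
Species C is sister to the clade containing all other ingroup taxa, so it is the earliest-diverging (most basal) ingroup lineage.

Species C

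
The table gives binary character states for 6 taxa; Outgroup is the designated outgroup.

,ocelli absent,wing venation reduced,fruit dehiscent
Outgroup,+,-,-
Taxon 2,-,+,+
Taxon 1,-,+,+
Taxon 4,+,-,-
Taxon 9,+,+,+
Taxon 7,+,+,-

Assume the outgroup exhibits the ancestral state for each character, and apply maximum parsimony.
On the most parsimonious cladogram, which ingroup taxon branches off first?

Character polarity is set by the outgroup: the derived state is whichever differs from the outgroup's state, so for ocelli absent the derived state is '-', and for the remaining characters it is '+'.
Only Taxon 1 and Taxon 2 show the derived state '-' for ocelli absent, supporting them as a clade.
wing venation reduced (derived state '+') is shared by Taxon 1, Taxon 2, Taxon 7, and Taxon 9 — a synapomorphy uniting that clade.
fruit dehiscent (derived state '+') is shared by Taxon 1, Taxon 2, and Taxon 9 — a synapomorphy uniting that clade.
Most parsimonious ingroup topology: ((((Taxon 2,Taxon 1),Taxon 9),Taxon 7),Taxon 4).
Taxon 4 is sister to the clade containing all other ingroup taxa, so it is the earliest-diverging (most basal) ingroup lineage.

Taxon 4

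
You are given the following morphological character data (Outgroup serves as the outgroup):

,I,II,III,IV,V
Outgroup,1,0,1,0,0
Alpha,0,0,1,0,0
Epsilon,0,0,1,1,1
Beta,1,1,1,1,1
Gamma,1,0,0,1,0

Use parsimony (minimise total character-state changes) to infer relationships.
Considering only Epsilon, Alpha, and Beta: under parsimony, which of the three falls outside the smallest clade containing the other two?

Character polarity is set by the outgroup: the derived state is whichever differs from the outgroup's state, so for I, III the derived state is '0', and for the remaining characters it is '1'.
I (state '0') occurs in Alpha and Epsilon but conflicts with the nesting implied by the other characters — most parsimoniously interpreted as homoplasy.
II (derived state '1') is unique to Beta (autapomorphy; uninformative for grouping).
III (derived state '0') is unique to Gamma (autapomorphy; uninformative for grouping).
Only Beta, Epsilon, and Gamma show the derived state '1' for IV, supporting them as a clade.
V: derived state '1' in Beta and Epsilon only — synapomorphy for {Beta, Epsilon}.
Most parsimonious ingroup topology: (Alpha,((Epsilon,Beta),Gamma)).
Epsilon and Beta share a more recent common ancestor with each other than either does with Alpha, so Alpha is the least closely related of the three.

Alpha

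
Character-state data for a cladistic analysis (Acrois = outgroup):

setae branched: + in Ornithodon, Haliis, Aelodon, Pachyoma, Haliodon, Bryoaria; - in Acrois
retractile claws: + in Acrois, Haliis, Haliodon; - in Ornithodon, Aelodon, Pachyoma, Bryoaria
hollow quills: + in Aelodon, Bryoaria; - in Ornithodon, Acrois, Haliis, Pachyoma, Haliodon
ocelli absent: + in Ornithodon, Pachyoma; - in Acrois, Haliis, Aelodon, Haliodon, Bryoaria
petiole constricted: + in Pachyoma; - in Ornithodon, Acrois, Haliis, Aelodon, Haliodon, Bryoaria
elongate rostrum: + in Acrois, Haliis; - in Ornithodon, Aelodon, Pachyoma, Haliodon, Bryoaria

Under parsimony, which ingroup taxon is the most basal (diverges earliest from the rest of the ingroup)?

Character polarity is set by the outgroup: the derived state is whichever differs from the outgroup's state, so for retractile claws, elongate rostrum the derived state is '-', and for the remaining characters it is '+'.
setae branched (derived state '+') is shared by all ingroup taxa — unites the whole ingroup.
retractile claws: derived state '-' in Aelodon, Bryoaria, Ornithodon, and Pachyoma only — synapomorphy for {Aelodon, Bryoaria, Ornithodon, Pachyoma}.
hollow quills (derived state '+') is shared by Aelodon and Bryoaria — a synapomorphy uniting that clade.
Only Ornithodon and Pachyoma show the derived state '+' for ocelli absent, supporting them as a clade.
petiole constricted (derived state '+') is unique to Pachyoma (autapomorphy; uninformative for grouping).
elongate rostrum: derived state '-' in Aelodon, Bryoaria, Haliodon, Ornithodon, and Pachyoma only — synapomorphy for {Aelodon, Bryoaria, Haliodon, Ornithodon, Pachyoma}.
Most parsimonious ingroup topology: (Haliis,(Haliodon,((Aelodon,Bryoaria),(Pachyoma,Ornithodon)))).
Haliis is sister to the clade containing all other ingroup taxa, so it is the earliest-diverging (most basal) ingroup lineage.

Haliis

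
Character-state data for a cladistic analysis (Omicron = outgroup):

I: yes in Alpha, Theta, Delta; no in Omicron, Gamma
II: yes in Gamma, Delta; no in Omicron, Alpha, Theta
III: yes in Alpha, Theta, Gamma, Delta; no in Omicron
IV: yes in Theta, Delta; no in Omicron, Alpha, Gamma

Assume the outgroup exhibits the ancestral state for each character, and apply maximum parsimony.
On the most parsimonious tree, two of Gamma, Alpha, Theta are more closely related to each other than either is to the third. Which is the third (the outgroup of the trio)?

Gamma

The outgroup has state 'no' for every character, so 'yes' is the derived state throughout.
I (derived state 'yes') is shared by Alpha, Delta, and Theta — a synapomorphy uniting that clade.
II groups Delta and Gamma, which is incompatible with the clades supported by the remaining characters; treating it as convergent (homoplasy) costs fewer steps than any alternative tree.
All ingroup taxa share the derived state 'yes' for III; it defines the ingroup but does not resolve relationships within it.
IV: derived state 'yes' in Delta and Theta only — synapomorphy for {Delta, Theta}.
Most parsimonious ingroup topology: ((Alpha,(Theta,Delta)),Gamma).
Theta and Alpha share a more recent common ancestor with each other than either does with Gamma, so Gamma is the least closely related of the three.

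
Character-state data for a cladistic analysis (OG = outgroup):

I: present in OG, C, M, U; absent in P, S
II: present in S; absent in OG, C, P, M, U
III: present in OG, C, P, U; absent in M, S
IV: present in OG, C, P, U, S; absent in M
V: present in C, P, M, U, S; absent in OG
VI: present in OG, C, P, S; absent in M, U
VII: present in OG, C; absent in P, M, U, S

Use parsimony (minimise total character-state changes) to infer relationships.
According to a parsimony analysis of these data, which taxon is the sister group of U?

M

Character polarity is set by the outgroup: the derived state is whichever differs from the outgroup's state, so for I, III, IV, VI, VII the derived state is 'absent', and for the remaining characters it is 'present'.
I: derived state 'absent' in P and S only — synapomorphy for {P, S}.
II: derived state 'present' in S only — an autapomorphy, so it tells us nothing about relationships among taxa.
III groups M and S, which is incompatible with the clades supported by the remaining characters; treating it as convergent (homoplasy) costs fewer steps than any alternative tree.
IV (derived state 'absent') is unique to M (autapomorphy; uninformative for grouping).
All ingroup taxa share the derived state 'present' for V; it defines the ingroup but does not resolve relationships within it.
VI (derived state 'absent') is shared by M and U — a synapomorphy uniting that clade.
Only M, P, S, and U show the derived state 'absent' for VII, supporting them as a clade.
Most parsimonious ingroup topology: (C,((P,S),(M,U))).
U and M form a cherry on this tree, so they are sister taxa.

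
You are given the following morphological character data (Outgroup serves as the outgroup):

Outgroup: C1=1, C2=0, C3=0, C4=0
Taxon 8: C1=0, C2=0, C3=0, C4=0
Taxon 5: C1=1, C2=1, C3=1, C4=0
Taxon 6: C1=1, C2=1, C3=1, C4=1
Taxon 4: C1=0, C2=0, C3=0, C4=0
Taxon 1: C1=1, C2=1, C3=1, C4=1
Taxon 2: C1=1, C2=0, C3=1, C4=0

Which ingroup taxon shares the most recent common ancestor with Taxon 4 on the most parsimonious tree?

Taxon 8

Character polarity is set by the outgroup: the derived state is whichever differs from the outgroup's state, so for C1 the derived state is '0', and for the remaining characters it is '1'.
C1: derived state '0' in Taxon 4 and Taxon 8 only — synapomorphy for {Taxon 4, Taxon 8}.
C2 (derived state '1') is shared by Taxon 1, Taxon 5, and Taxon 6 — a synapomorphy uniting that clade.
C3 (derived state '1') is shared by Taxon 1, Taxon 2, Taxon 5, and Taxon 6 — a synapomorphy uniting that clade.
Only Taxon 1 and Taxon 6 show the derived state '1' for C4, supporting them as a clade.
Most parsimonious ingroup topology: ((Taxon 8,Taxon 4),((Taxon 5,(Taxon 6,Taxon 1)),Taxon 2)).
Taxon 4 and Taxon 8 form a cherry on this tree, so they are sister taxa.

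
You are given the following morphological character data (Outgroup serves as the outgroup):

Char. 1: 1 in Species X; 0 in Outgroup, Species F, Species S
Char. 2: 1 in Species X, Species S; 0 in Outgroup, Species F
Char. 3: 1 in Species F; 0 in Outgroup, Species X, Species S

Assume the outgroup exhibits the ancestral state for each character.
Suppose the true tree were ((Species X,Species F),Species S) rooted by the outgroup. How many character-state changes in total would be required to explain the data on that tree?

Map each character onto ((Species X,Species F),Species S) (rooted by Outgroup) and count the minimum state changes it requires (Fitch parsimony):
Char. 1: 1; Char. 2: 2; Char. 3: 1.
Total tree length = 4.

4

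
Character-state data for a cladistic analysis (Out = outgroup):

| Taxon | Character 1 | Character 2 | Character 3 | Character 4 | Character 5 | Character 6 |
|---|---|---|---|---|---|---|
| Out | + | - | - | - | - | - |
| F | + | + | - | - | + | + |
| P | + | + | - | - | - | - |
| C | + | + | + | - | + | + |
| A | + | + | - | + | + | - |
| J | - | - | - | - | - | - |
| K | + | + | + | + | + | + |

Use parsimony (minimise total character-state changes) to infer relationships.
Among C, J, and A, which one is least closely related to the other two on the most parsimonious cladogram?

Character polarity is set by the outgroup: the derived state is whichever differs from the outgroup's state, so for Character 1 the derived state is '-', and for the remaining characters it is '+'.
Character 1: derived state '-' in J only — an autapomorphy, so it tells us nothing about relationships among taxa.
Character 2 (derived state '+') is shared by A, C, F, K, and P — a synapomorphy uniting that clade.
Character 3 (derived state '+') is shared by C and K — a synapomorphy uniting that clade.
Character 4 (state '+') occurs in A and K but conflicts with the nesting implied by the other characters — most parsimoniously interpreted as homoplasy.
Only A, C, F, and K show the derived state '+' for Character 5, supporting them as a clade.
Only C, F, and K show the derived state '+' for Character 6, supporting them as a clade.
Most parsimonious ingroup topology: ((((F,(C,K)),A),P),J).
C and A share a more recent common ancestor with each other than either does with J, so J is the least closely related of the three.

J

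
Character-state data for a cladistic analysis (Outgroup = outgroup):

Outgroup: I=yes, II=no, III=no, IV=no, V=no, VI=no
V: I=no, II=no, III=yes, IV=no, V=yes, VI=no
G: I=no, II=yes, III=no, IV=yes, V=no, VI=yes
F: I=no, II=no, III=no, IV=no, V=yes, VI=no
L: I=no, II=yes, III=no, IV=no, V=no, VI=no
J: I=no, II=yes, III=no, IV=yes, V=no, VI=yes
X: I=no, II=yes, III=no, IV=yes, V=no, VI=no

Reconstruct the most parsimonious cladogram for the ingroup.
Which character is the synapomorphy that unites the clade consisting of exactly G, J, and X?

Character polarity is set by the outgroup: the derived state is whichever differs from the outgroup's state, so for I the derived state is 'no', and for the remaining characters it is 'yes'.
I (derived state 'no') is shared by all ingroup taxa — unites the whole ingroup.
II (derived state 'yes') is shared by G, J, L, and X — a synapomorphy uniting that clade.
III: derived state 'yes' in V only — an autapomorphy, so it tells us nothing about relationships among taxa.
IV: derived state 'yes' in G, J, and X only — synapomorphy for {G, J, X}.
V (derived state 'yes') is shared by F and V — a synapomorphy uniting that clade.
Only G and J show the derived state 'yes' for VI, supporting them as a clade.
Most parsimonious ingroup topology: ((V,F),(((G,J),X),L)).
The clade {G, J, X} is supported by IV: its derived state 'yes' occurs in exactly those taxa and in no other taxon (including the outgroup).

IV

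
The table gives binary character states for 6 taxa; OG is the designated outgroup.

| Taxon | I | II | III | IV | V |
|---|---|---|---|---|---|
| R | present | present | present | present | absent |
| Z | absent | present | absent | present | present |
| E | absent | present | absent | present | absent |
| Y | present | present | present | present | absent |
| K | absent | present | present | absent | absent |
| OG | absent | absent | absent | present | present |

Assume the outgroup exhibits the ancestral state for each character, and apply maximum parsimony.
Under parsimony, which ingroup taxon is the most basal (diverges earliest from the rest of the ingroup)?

Character polarity is set by the outgroup: the derived state is whichever differs from the outgroup's state, so for IV, V the derived state is 'absent', and for the remaining characters it is 'present'.
I: derived state 'present' in R and Y only — synapomorphy for {R, Y}.
II (derived state 'present') is shared by all ingroup taxa — unites the whole ingroup.
III (derived state 'present') is shared by K, R, and Y — a synapomorphy uniting that clade.
IV (derived state 'absent') is unique to K (autapomorphy; uninformative for grouping).
V (derived state 'absent') is shared by E, K, R, and Y — a synapomorphy uniting that clade.
Most parsimonious ingroup topology: ((((Y,R),K),E),Z).
Z is sister to the clade containing all other ingroup taxa, so it is the earliest-diverging (most basal) ingroup lineage.

Z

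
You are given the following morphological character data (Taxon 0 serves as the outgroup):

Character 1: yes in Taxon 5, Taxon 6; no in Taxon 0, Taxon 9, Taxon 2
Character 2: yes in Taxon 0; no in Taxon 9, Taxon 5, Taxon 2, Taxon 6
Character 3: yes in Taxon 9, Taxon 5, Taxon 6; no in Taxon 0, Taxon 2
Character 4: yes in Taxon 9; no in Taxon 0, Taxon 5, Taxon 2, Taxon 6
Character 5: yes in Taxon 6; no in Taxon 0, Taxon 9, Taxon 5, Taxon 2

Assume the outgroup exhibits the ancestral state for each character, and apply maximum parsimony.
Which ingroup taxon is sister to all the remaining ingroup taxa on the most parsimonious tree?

Taxon 2

Character polarity is set by the outgroup: the derived state is whichever differs from the outgroup's state, so for Character 2 the derived state is 'no', and for the remaining characters it is 'yes'.
Character 1 (derived state 'yes') is shared by Taxon 5 and Taxon 6 — a synapomorphy uniting that clade.
All ingroup taxa share the derived state 'no' for Character 2; it defines the ingroup but does not resolve relationships within it.
Only Taxon 5, Taxon 6, and Taxon 9 show the derived state 'yes' for Character 3, supporting them as a clade.
Character 4: derived state 'yes' in Taxon 9 only — an autapomorphy, so it tells us nothing about relationships among taxa.
Character 5: derived state 'yes' in Taxon 6 only — an autapomorphy, so it tells us nothing about relationships among taxa.
Most parsimonious ingroup topology: ((Taxon 9,(Taxon 5,Taxon 6)),Taxon 2).
Taxon 2 is sister to the clade containing all other ingroup taxa, so it is the earliest-diverging (most basal) ingroup lineage.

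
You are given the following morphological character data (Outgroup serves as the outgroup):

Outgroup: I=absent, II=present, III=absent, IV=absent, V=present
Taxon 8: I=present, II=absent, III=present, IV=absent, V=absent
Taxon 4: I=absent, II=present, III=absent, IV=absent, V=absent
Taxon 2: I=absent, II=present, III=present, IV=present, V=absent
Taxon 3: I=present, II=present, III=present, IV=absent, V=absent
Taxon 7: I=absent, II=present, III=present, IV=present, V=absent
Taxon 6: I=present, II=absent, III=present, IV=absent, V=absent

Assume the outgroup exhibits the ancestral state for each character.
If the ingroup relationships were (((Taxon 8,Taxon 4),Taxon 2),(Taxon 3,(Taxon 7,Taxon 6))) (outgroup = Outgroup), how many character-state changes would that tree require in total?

10

Map each character onto (((Taxon 8,Taxon 4),Taxon 2),(Taxon 3,(Taxon 7,Taxon 6))) (rooted by Outgroup) and count the minimum state changes it requires (Fitch parsimony):
I: 3; II: 2; III: 2; IV: 2; V: 1.
Total tree length = 10.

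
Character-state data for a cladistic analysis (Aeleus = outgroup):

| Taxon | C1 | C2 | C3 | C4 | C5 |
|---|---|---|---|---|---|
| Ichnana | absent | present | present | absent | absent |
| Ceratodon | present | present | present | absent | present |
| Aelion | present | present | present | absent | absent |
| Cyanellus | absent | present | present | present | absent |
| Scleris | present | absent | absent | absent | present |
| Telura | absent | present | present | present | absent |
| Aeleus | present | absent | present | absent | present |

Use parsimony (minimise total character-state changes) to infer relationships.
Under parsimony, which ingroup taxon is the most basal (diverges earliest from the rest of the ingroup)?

Character polarity is set by the outgroup: the derived state is whichever differs from the outgroup's state, so for C1, C3, C5 the derived state is 'absent', and for the remaining characters it is 'present'.
C1: derived state 'absent' in Cyanellus, Ichnana, and Telura only — synapomorphy for {Cyanellus, Ichnana, Telura}.
C2: derived state 'present' in Aelion, Ceratodon, Cyanellus, Ichnana, and Telura only — synapomorphy for {Aelion, Ceratodon, Cyanellus, Ichnana, Telura}.
C3: derived state 'absent' in Scleris only — an autapomorphy, so it tells us nothing about relationships among taxa.
Only Cyanellus and Telura show the derived state 'present' for C4, supporting them as a clade.
C5: derived state 'absent' in Aelion, Cyanellus, Ichnana, and Telura only — synapomorphy for {Aelion, Cyanellus, Ichnana, Telura}.
Most parsimonious ingroup topology: ((((Ichnana,(Cyanellus,Telura)),Aelion),Ceratodon),Scleris).
Scleris is sister to the clade containing all other ingroup taxa, so it is the earliest-diverging (most basal) ingroup lineage.

Scleris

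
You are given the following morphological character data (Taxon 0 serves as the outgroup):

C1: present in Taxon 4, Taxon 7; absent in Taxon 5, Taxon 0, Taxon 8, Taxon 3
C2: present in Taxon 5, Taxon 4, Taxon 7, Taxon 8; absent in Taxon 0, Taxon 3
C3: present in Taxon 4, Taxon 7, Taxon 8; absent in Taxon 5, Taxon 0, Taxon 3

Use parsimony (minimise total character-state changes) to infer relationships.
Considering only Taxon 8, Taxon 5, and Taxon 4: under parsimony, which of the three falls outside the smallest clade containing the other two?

Taxon 5

The outgroup has state 'absent' for every character, so 'present' is the derived state throughout.
C1: derived state 'present' in Taxon 4 and Taxon 7 only — synapomorphy for {Taxon 4, Taxon 7}.
C2: derived state 'present' in Taxon 4, Taxon 5, Taxon 7, and Taxon 8 only — synapomorphy for {Taxon 4, Taxon 5, Taxon 7, Taxon 8}.
C3: derived state 'present' in Taxon 4, Taxon 7, and Taxon 8 only — synapomorphy for {Taxon 4, Taxon 7, Taxon 8}.
Most parsimonious ingroup topology: ((Taxon 5,((Taxon 7,Taxon 4),Taxon 8)),Taxon 3).
Taxon 8 and Taxon 4 share a more recent common ancestor with each other than either does with Taxon 5, so Taxon 5 is the least closely related of the three.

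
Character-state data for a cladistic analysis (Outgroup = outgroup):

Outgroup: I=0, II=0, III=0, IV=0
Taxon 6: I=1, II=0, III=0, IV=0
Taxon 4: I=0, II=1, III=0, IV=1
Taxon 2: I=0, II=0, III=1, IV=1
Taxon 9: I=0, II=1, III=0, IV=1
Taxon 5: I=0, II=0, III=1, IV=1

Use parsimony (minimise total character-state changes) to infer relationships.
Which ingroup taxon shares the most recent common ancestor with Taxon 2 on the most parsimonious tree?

The outgroup has state '0' for every character, so '1' is the derived state throughout.
I (derived state '1') is unique to Taxon 6 (autapomorphy; uninformative for grouping).
Only Taxon 4 and Taxon 9 show the derived state '1' for II, supporting them as a clade.
III: derived state '1' in Taxon 2 and Taxon 5 only — synapomorphy for {Taxon 2, Taxon 5}.
Only Taxon 2, Taxon 4, Taxon 5, and Taxon 9 show the derived state '1' for IV, supporting them as a clade.
Most parsimonious ingroup topology: (Taxon 6,((Taxon 4,Taxon 9),(Taxon 2,Taxon 5))).
Taxon 2 and Taxon 5 form a cherry on this tree, so they are sister taxa.

Taxon 5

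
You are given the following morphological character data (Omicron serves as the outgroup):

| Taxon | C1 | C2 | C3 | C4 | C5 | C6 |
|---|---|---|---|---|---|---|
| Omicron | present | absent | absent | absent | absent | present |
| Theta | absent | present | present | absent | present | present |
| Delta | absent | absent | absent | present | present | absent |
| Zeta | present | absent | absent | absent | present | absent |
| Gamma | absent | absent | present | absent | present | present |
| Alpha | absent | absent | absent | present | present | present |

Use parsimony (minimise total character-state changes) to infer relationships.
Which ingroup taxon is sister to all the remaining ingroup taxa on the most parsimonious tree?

Character polarity is set by the outgroup: the derived state is whichever differs from the outgroup's state, so for C1, C6 the derived state is 'absent', and for the remaining characters it is 'present'.
C1 (derived state 'absent') is shared by Alpha, Delta, Gamma, and Theta — a synapomorphy uniting that clade.
C2 (derived state 'present') is unique to Theta (autapomorphy; uninformative for grouping).
Only Gamma and Theta show the derived state 'present' for C3, supporting them as a clade.
C4 (derived state 'present') is shared by Alpha and Delta — a synapomorphy uniting that clade.
C5 (derived state 'present') is shared by all ingroup taxa — unites the whole ingroup.
C6 (state 'absent') occurs in Delta and Zeta but conflicts with the nesting implied by the other characters — most parsimoniously interpreted as homoplasy.
Most parsimonious ingroup topology: (((Theta,Gamma),(Delta,Alpha)),Zeta).
Zeta is sister to the clade containing all other ingroup taxa, so it is the earliest-diverging (most basal) ingroup lineage.

Zeta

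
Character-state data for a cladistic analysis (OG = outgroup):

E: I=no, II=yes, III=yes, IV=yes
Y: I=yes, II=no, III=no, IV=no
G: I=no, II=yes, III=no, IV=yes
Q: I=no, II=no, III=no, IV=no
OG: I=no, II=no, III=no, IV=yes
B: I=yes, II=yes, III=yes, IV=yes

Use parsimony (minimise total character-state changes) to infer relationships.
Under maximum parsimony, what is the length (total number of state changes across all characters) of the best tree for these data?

5

Character polarity is set by the outgroup: the derived state is whichever differs from the outgroup's state, so for IV the derived state is 'no', and for the remaining characters it is 'yes'.
I (state 'yes') occurs in B and Y but conflicts with the nesting implied by the other characters — most parsimoniously interpreted as homoplasy.
II: derived state 'yes' in B, E, and G only — synapomorphy for {B, E, G}.
III (derived state 'yes') is shared by B and E — a synapomorphy uniting that clade.
IV (derived state 'no') is shared by Q and Y — a synapomorphy uniting that clade.
Most parsimonious ingroup topology: ((G,(B,E)),(Q,Y)).
Changes per character on this tree: I: 2; II: 1; III: 1; IV: 1.
Total = 5.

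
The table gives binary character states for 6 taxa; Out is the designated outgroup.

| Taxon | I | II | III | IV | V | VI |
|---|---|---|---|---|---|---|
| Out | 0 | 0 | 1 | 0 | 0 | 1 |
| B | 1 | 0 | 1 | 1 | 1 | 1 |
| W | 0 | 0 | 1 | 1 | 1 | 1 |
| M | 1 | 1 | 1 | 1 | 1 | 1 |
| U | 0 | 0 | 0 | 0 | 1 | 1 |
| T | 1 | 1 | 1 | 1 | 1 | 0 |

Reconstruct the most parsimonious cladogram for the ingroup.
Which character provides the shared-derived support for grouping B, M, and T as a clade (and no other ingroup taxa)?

Character polarity is set by the outgroup: the derived state is whichever differs from the outgroup's state, so for III, VI the derived state is '0', and for the remaining characters it is '1'.
I: derived state '1' in B, M, and T only — synapomorphy for {B, M, T}.
II: derived state '1' in M and T only — synapomorphy for {M, T}.
III (derived state '0') is unique to U (autapomorphy; uninformative for grouping).
Only B, M, T, and W show the derived state '1' for IV, supporting them as a clade.
V (derived state '1') is shared by all ingroup taxa — unites the whole ingroup.
VI: derived state '0' in T only — an autapomorphy, so it tells us nothing about relationships among taxa.
Most parsimonious ingroup topology: (((B,(M,T)),W),U).
The clade {B, M, T} is supported by I: its derived state '1' occurs in exactly those taxa and in no other taxon (including the outgroup).

I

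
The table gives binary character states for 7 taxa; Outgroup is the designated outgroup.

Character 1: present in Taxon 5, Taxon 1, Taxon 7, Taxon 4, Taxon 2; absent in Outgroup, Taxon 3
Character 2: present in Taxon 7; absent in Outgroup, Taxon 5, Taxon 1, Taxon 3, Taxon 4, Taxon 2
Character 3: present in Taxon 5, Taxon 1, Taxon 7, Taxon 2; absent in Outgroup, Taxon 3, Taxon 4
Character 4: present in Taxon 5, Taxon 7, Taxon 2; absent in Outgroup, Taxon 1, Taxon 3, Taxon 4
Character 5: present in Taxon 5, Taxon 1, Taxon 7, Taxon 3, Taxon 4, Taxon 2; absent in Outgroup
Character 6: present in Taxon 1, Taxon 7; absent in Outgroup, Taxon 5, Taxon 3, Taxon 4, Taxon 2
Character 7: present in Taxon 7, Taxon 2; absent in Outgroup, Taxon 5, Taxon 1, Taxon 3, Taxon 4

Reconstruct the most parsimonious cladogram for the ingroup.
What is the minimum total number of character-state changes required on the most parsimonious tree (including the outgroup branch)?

The outgroup has state 'absent' for every character, so 'present' is the derived state throughout.
Character 1 (derived state 'present') is shared by Taxon 1, Taxon 2, Taxon 4, Taxon 5, and Taxon 7 — a synapomorphy uniting that clade.
Character 2: derived state 'present' in Taxon 7 only — an autapomorphy, so it tells us nothing about relationships among taxa.
Only Taxon 1, Taxon 2, Taxon 5, and Taxon 7 show the derived state 'present' for Character 3, supporting them as a clade.
Only Taxon 2, Taxon 5, and Taxon 7 show the derived state 'present' for Character 4, supporting them as a clade.
Character 5 (derived state 'present') is shared by all ingroup taxa — unites the whole ingroup.
Character 6 (state 'present') occurs in Taxon 1 and Taxon 7 but conflicts with the nesting implied by the other characters — most parsimoniously interpreted as homoplasy.
Only Taxon 2 and Taxon 7 show the derived state 'present' for Character 7, supporting them as a clade.
Most parsimonious ingroup topology: ((((Taxon 5,(Taxon 7,Taxon 2)),Taxon 1),Taxon 4),Taxon 3).
Changes per character on this tree: Character 1: 1; Character 2: 1; Character 3: 1; Character 4: 1; Character 5: 1; Character 6: 2; Character 7: 1.
Total = 8.

8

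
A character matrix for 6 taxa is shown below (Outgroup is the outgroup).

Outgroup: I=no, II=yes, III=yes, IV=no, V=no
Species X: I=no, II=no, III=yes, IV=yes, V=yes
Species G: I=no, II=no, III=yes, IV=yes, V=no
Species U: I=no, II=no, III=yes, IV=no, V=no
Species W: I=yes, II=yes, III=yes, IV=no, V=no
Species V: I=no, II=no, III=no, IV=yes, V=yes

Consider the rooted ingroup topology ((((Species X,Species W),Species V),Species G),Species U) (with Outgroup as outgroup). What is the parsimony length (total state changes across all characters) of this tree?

8

Map each character onto ((((Species X,Species W),Species V),Species G),Species U) (rooted by Outgroup) and count the minimum state changes it requires (Fitch parsimony):
I: 1; II: 2; III: 1; IV: 2; V: 2.
Total tree length = 8.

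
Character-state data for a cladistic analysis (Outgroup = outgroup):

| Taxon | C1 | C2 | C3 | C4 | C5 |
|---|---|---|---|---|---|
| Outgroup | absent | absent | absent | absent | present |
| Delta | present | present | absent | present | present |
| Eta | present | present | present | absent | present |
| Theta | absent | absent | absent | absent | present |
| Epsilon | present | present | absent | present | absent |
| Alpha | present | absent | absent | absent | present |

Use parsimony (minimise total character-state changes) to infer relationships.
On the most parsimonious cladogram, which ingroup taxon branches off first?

Theta

Character polarity is set by the outgroup: the derived state is whichever differs from the outgroup's state, so for C5 the derived state is 'absent', and for the remaining characters it is 'present'.
Only Alpha, Delta, Epsilon, and Eta show the derived state 'present' for C1, supporting them as a clade.
C2 (derived state 'present') is shared by Delta, Epsilon, and Eta — a synapomorphy uniting that clade.
C3 (derived state 'present') is unique to Eta (autapomorphy; uninformative for grouping).
C4 (derived state 'present') is shared by Delta and Epsilon — a synapomorphy uniting that clade.
C5 (derived state 'absent') is unique to Epsilon (autapomorphy; uninformative for grouping).
Most parsimonious ingroup topology: ((((Delta,Epsilon),Eta),Alpha),Theta).
Theta is sister to the clade containing all other ingroup taxa, so it is the earliest-diverging (most basal) ingroup lineage.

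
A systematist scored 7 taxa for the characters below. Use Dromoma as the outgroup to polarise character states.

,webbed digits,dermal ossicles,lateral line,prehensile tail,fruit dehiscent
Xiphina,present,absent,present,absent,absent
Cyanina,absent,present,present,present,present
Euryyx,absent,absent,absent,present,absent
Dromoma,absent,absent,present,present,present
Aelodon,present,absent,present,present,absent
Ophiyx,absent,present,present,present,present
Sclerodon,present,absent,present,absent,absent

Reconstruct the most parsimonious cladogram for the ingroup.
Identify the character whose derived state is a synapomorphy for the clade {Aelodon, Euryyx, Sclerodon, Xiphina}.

fruit dehiscent

Character polarity is set by the outgroup: the derived state is whichever differs from the outgroup's state, so for lateral line, prehensile tail, fruit dehiscent the derived state is 'absent', and for the remaining characters it is 'present'.
webbed digits (derived state 'present') is shared by Aelodon, Sclerodon, and Xiphina — a synapomorphy uniting that clade.
dermal ossicles: derived state 'present' in Cyanina and Ophiyx only — synapomorphy for {Cyanina, Ophiyx}.
lateral line (derived state 'absent') is unique to Euryyx (autapomorphy; uninformative for grouping).
prehensile tail: derived state 'absent' in Sclerodon and Xiphina only — synapomorphy for {Sclerodon, Xiphina}.
Only Aelodon, Euryyx, Sclerodon, and Xiphina show the derived state 'absent' for fruit dehiscent, supporting them as a clade.
Most parsimonious ingroup topology: ((((Sclerodon,Xiphina),Aelodon),Euryyx),(Ophiyx,Cyanina)).
The clade {Aelodon, Euryyx, Sclerodon, Xiphina} is supported by fruit dehiscent: its derived state 'absent' occurs in exactly those taxa and in no other taxon (including the outgroup).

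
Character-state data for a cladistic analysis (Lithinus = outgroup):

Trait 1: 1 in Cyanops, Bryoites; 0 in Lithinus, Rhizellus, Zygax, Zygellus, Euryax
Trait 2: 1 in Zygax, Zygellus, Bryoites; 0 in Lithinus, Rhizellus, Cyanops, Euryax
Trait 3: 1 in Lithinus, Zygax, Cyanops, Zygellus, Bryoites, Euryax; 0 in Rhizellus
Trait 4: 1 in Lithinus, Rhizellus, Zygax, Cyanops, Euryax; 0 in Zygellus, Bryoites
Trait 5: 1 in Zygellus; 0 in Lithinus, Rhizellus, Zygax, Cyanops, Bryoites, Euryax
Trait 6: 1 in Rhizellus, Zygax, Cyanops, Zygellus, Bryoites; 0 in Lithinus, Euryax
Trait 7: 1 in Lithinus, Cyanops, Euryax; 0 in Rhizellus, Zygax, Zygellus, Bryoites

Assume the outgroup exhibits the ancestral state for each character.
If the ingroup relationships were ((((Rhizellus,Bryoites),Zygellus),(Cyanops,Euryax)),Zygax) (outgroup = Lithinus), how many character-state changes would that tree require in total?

13

Map each character onto ((((Rhizellus,Bryoites),Zygellus),(Cyanops,Euryax)),Zygax) (rooted by Lithinus) and count the minimum state changes it requires (Fitch parsimony):
Trait 1: 2; Trait 2: 3; Trait 3: 1; Trait 4: 2; Trait 5: 1; Trait 6: 2; Trait 7: 2.
Total tree length = 13.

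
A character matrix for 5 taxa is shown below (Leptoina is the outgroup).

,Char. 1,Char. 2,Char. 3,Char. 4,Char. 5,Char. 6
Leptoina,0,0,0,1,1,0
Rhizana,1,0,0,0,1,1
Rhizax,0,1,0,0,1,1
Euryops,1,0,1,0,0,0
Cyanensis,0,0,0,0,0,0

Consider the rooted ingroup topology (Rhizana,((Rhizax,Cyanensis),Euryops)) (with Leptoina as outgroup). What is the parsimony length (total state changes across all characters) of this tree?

9

Map each character onto (Rhizana,((Rhizax,Cyanensis),Euryops)) (rooted by Leptoina) and count the minimum state changes it requires (Fitch parsimony):
Char. 1: 2; Char. 2: 1; Char. 3: 1; Char. 4: 1; Char. 5: 2; Char. 6: 2.
Total tree length = 9.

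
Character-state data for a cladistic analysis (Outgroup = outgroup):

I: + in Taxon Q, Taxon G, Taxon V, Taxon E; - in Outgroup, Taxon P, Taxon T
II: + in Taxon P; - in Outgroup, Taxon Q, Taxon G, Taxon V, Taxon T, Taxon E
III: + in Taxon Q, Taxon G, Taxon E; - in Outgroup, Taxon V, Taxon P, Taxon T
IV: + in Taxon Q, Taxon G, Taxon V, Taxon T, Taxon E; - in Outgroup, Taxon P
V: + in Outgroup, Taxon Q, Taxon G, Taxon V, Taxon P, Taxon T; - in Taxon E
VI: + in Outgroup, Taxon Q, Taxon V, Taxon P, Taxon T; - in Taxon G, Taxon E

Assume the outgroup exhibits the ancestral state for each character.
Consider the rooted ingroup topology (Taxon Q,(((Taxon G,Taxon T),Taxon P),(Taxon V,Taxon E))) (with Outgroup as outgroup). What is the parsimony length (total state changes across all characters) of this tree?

Map each character onto (Taxon Q,(((Taxon G,Taxon T),Taxon P),(Taxon V,Taxon E))) (rooted by Outgroup) and count the minimum state changes it requires (Fitch parsimony):
I: 3; II: 1; III: 3; IV: 2; V: 1; VI: 2.
Total tree length = 12.

12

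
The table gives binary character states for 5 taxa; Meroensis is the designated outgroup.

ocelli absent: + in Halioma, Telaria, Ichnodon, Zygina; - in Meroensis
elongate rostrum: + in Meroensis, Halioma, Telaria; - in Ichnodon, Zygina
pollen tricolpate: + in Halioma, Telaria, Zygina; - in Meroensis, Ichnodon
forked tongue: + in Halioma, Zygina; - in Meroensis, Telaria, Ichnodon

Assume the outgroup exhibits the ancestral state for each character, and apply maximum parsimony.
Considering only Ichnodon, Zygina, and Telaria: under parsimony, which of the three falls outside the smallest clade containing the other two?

Character polarity is set by the outgroup: the derived state is whichever differs from the outgroup's state, so for elongate rostrum the derived state is '-', and for the remaining characters it is '+'.
All ingroup taxa share the derived state '+' for ocelli absent; it defines the ingroup but does not resolve relationships within it.
elongate rostrum (state '-') occurs in Ichnodon and Zygina but conflicts with the nesting implied by the other characters — most parsimoniously interpreted as homoplasy.
Only Halioma, Telaria, and Zygina show the derived state '+' for pollen tricolpate, supporting them as a clade.
forked tongue (derived state '+') is shared by Halioma and Zygina — a synapomorphy uniting that clade.
Most parsimonious ingroup topology: (((Halioma,Zygina),Telaria),Ichnodon).
Zygina and Telaria share a more recent common ancestor with each other than either does with Ichnodon, so Ichnodon is the least closely related of the three.

Ichnodon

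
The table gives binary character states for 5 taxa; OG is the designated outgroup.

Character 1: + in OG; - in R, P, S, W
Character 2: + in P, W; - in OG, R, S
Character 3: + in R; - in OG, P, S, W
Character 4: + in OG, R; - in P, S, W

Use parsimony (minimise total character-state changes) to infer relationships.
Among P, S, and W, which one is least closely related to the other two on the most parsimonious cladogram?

S

Character polarity is set by the outgroup: the derived state is whichever differs from the outgroup's state, so for Character 1, Character 4 the derived state is '-', and for the remaining characters it is '+'.
All ingroup taxa share the derived state '-' for Character 1; it defines the ingroup but does not resolve relationships within it.
Only P and W show the derived state '+' for Character 2, supporting them as a clade.
Character 3 (derived state '+') is unique to R (autapomorphy; uninformative for grouping).
Character 4 (derived state '-') is shared by P, S, and W — a synapomorphy uniting that clade.
Most parsimonious ingroup topology: (R,((P,W),S)).
W and P share a more recent common ancestor with each other than either does with S, so S is the least closely related of the three.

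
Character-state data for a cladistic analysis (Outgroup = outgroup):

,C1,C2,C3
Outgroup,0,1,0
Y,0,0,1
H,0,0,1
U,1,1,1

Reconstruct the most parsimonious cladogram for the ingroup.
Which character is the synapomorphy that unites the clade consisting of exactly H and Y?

C2

Character polarity is set by the outgroup: the derived state is whichever differs from the outgroup's state, so for C2 the derived state is '0', and for the remaining characters it is '1'.
C1: derived state '1' in U only — an autapomorphy, so it tells us nothing about relationships among taxa.
C2: derived state '0' in H and Y only — synapomorphy for {H, Y}.
C3 (derived state '1') is shared by all ingroup taxa — unites the whole ingroup.
Most parsimonious ingroup topology: ((Y,H),U).
The clade {H, Y} is supported by C2: its derived state '0' occurs in exactly those taxa and in no other taxon (including the outgroup).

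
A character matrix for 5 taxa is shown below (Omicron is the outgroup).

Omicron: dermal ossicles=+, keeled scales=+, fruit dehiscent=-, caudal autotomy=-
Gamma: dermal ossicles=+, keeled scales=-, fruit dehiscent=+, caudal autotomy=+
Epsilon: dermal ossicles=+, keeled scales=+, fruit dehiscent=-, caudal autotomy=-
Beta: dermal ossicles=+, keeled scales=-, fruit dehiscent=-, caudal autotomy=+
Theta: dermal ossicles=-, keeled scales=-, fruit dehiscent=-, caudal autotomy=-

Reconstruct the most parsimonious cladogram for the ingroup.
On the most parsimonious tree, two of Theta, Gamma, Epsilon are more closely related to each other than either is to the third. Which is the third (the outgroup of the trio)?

Epsilon

Character polarity is set by the outgroup: the derived state is whichever differs from the outgroup's state, so for dermal ossicles, keeled scales the derived state is '-', and for the remaining characters it is '+'.
dermal ossicles (derived state '-') is unique to Theta (autapomorphy; uninformative for grouping).
keeled scales: derived state '-' in Beta, Gamma, and Theta only — synapomorphy for {Beta, Gamma, Theta}.
fruit dehiscent (derived state '+') is unique to Gamma (autapomorphy; uninformative for grouping).
caudal autotomy (derived state '+') is shared by Beta and Gamma — a synapomorphy uniting that clade.
Most parsimonious ingroup topology: (((Gamma,Beta),Theta),Epsilon).
Gamma and Theta share a more recent common ancestor with each other than either does with Epsilon, so Epsilon is the least closely related of the three.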